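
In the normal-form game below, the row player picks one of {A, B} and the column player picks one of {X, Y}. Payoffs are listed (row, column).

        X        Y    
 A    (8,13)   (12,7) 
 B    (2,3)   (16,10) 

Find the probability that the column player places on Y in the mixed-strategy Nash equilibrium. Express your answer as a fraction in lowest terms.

The column player's mix q on X must make the row player indifferent between A and B.
The row player's payoff from A: 8q + 12(1−q). From B: 2q + 16(1−q).
Set equal: 6q = 4(1−q) → q = 4/10 = 2/5.
Probability on Y is 1 − 2/5 = 3/5.

3/5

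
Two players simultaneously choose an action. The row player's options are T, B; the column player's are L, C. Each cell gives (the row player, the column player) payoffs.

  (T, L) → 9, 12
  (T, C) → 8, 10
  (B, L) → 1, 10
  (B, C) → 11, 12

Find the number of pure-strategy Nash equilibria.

2

(T, L): the row player gets 9 (best alternative 1); the column player gets 12 (best alternative 10). Neither deviates — NE.
(B, C): the row player gets 11 (best alternative 8); the column player gets 12 (best alternative 10). Neither deviates — NE.
(B, L) is not a NE: the row player would switch to T (9 > 1).
No other cell survives both best-response checks, so there are 2 pure NE.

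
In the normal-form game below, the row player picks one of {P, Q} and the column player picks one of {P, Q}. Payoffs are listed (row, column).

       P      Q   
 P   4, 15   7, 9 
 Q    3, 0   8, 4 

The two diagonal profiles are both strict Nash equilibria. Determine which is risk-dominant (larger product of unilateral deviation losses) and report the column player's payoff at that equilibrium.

At both P: the row player loses 4 − 3 = 1 by deviating; the column player loses 15 − 9 = 6. Product = 1·6 = 6.
At both Q: the row player loses 8 − 7 = 1 by deviating; the column player loses 4 − 0 = 4. Product = 1·4 = 4.
6 > 4, so both P is risk-dominant. The column player's payoff there is 15.

15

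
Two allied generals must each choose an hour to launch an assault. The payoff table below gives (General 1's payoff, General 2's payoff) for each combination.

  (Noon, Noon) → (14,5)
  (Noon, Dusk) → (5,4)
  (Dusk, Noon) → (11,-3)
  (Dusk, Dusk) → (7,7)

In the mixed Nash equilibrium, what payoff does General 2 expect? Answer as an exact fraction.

47/11

General 1 mixes with probability p on Noon, chosen so General 2 is indifferent: 5p + (-3)(1−p) = 4p + 7(1−p) gives p = 10/11.
General 2's expected payoff is 5·10/11 + (-3)·1/11 = 47/11.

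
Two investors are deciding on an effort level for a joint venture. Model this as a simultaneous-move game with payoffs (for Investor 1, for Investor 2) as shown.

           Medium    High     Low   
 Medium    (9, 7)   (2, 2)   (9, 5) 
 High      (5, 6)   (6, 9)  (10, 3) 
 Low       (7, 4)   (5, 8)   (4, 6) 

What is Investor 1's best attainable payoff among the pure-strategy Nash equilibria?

9

Both Medium is a pure NE (Investor 1: 9 ≥ 7; Investor 2: 7 ≥ 5). Investor 1 gets 9.
Both High is a pure NE (Investor 1: 6 ≥ 5; Investor 2: 9 ≥ 6). Investor 1 gets 6.
Every other cell has a profitable deviation for at least one player. Highest of {9, 6} is 9.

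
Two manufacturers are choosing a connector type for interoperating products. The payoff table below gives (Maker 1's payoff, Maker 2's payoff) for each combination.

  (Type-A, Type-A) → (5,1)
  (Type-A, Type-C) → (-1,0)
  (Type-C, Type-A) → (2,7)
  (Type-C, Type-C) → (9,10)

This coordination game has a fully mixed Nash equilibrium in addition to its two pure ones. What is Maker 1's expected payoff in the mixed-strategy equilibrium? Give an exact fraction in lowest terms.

47/13

Maker 2 mixes with probability q on Type-A, chosen so Maker 1 is indifferent: 5q + (-1)(1−q) = 2q + 9(1−q) gives q = 10/13.
Maker 1's expected payoff (from either row, since indifferent) is 5·10/13 + (-1)·3/13 = 47/13.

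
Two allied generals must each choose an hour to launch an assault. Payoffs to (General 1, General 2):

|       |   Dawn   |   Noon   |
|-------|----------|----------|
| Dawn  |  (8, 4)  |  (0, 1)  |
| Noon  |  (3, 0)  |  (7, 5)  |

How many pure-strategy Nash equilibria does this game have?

2

Both Dawn: General 1 gets 8 (best alternative 3); General 2 gets 4 (best alternative 1). Neither deviates — NE.
Both Noon: General 1 gets 7 (best alternative 0); General 2 gets 5 (best alternative 0). Neither deviates — NE.
(Noon, Dawn) is not a NE: General 1 would switch to Dawn (8 > 3).
No other cell survives both best-response checks, so there are 2 pure NE.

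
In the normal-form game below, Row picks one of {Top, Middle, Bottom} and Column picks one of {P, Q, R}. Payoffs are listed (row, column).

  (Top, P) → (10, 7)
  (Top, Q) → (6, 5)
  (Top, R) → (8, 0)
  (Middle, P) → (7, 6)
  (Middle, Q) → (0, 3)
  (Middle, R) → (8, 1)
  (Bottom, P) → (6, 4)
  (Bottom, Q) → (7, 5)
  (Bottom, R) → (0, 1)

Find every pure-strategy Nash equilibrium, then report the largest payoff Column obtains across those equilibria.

(Top, P) is a pure NE (Row: 10 ≥ 7; Column: 7 ≥ 5). Column gets 7.
(Bottom, Q) is a pure NE (Row: 7 ≥ 6; Column: 5 ≥ 4). Column gets 5.
Every other cell has a profitable deviation for at least one player. Highest of {7, 5} is 7.

7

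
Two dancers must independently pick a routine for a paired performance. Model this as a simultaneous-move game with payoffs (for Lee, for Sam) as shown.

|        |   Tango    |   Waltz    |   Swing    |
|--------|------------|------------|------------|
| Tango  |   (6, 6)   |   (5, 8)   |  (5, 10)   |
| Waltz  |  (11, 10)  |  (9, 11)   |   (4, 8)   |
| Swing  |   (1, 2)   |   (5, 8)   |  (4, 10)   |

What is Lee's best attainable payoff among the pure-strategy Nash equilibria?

(Tango, Swing) is a pure NE (Lee: 5 ≥ 4; Sam: 10 ≥ 8). Lee gets 5.
Both Waltz is a pure NE (Lee: 9 ≥ 5; Sam: 11 ≥ 10). Lee gets 9.
Every other cell has a profitable deviation for at least one player. Highest of {5, 9} is 9.

9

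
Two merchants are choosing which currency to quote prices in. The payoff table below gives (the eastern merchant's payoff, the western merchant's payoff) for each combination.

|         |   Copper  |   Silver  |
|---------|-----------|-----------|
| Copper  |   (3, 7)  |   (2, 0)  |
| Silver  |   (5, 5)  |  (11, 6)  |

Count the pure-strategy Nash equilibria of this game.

Both Silver: the eastern merchant gets 11 (best alternative 2); the western merchant gets 6 (best alternative 5). Neither deviates — NE.
Both Copper is not a NE: the eastern merchant would switch to Silver (5 > 3).
No other cell survives both best-response checks, so there is 1 pure NE.

1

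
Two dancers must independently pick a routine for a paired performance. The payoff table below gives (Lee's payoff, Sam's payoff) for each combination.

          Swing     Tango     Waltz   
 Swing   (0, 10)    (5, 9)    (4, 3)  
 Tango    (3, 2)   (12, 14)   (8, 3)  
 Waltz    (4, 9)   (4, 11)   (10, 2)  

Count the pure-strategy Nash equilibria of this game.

1

Both Tango: Lee gets 12 (best alternative 5); Sam gets 14 (best alternative 3). Neither deviates — NE.
Both Waltz is not a NE: Sam would switch to Tango (11 > 2).
No other cell survives both best-response checks, so there is 1 pure NE.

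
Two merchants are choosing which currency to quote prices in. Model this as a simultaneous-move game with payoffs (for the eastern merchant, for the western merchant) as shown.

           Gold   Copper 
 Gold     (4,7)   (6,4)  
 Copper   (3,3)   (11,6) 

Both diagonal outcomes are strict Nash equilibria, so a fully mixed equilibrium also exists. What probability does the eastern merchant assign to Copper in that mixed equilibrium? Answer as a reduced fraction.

1/2

The eastern merchant's mix p on Gold must make the western merchant indifferent between Gold and Copper.
The western merchant's payoff from Gold: 7p + 3(1−p). From Copper: 4p + 6(1−p).
Set equal: 3p = 3(1−p) → p = 3/6 = 1/2.
Probability on Copper is 1 − 1/2 = 1/2.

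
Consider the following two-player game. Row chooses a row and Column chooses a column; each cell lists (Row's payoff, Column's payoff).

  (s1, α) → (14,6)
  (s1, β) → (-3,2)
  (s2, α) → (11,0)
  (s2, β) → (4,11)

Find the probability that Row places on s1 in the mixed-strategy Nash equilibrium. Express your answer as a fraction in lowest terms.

11/15

Row's mix p on s1 must make Column indifferent between α and β.
Column's payoff from α: 6p + 0(1−p). From β: 2p + 11(1−p).
Set equal: 4p = 11(1−p) → p = 11/15.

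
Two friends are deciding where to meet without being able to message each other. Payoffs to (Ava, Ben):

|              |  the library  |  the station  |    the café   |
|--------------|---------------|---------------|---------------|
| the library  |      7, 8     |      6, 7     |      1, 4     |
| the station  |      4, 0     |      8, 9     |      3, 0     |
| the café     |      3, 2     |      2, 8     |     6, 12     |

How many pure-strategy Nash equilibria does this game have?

3

Both the library: Ava gets 7 (best alternative 4); Ben gets 8 (best alternative 7). Neither deviates — NE.
Both the station: Ava gets 8 (best alternative 6); Ben gets 9 (best alternative 0). Neither deviates — NE.
Both the café: Ava gets 6 (best alternative 3); Ben gets 12 (best alternative 8). Neither deviates — NE.
(the library, the station) is not a NE: Ava would switch to the station (8 > 6).
No other cell survives both best-response checks, so there are 3 pure NE.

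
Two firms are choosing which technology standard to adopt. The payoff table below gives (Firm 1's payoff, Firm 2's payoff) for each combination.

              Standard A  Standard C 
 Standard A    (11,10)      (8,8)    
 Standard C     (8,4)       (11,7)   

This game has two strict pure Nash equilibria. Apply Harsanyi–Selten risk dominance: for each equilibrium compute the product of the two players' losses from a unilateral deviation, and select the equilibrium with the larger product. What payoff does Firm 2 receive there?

At both Standard A: Firm 1 loses 11 − 8 = 3 by deviating; Firm 2 loses 10 − 8 = 2. Product = 3·2 = 6.
At both Standard C: Firm 1 loses 11 − 8 = 3 by deviating; Firm 2 loses 7 − 4 = 3. Product = 3·3 = 9.
9 > 6, so both Standard C is risk-dominant. Firm 2's payoff there is 7.

7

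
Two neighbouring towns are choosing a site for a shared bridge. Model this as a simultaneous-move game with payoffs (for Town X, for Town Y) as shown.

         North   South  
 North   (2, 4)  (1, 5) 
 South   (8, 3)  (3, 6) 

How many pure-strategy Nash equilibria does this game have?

1

Both South: Town X gets 3 (best alternative 1); Town Y gets 6 (best alternative 3). Neither deviates — NE.
Both North is not a NE: Town X would switch to South (8 > 2).
No other cell survives both best-response checks, so there is 1 pure NE.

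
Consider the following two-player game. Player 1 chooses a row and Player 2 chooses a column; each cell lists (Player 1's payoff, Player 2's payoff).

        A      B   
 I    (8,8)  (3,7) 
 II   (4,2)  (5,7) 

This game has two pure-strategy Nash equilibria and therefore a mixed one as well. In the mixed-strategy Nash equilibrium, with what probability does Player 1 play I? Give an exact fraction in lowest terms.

Player 1's mix p on I must make Player 2 indifferent between A and B.
Player 2's payoff from A: 8p + 2(1−p). From B: 7p + 7(1−p).
Set equal: 1p = 5(1−p) → p = 5/6.

5/6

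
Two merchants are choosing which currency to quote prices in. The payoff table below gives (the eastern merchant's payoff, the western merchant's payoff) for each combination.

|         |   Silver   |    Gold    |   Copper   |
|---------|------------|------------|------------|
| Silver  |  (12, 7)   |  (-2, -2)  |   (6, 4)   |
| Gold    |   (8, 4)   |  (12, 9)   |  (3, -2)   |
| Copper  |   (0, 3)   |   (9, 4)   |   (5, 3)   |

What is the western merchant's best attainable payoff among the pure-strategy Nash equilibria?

Both Silver is a pure NE (the eastern merchant: 12 ≥ 8; the western merchant: 7 ≥ 4). The western merchant gets 7.
Both Gold is a pure NE (the eastern merchant: 12 ≥ 9; the western merchant: 9 ≥ 4). The western merchant gets 9.
Every other cell has a profitable deviation for at least one player. Highest of {7, 9} is 9.

9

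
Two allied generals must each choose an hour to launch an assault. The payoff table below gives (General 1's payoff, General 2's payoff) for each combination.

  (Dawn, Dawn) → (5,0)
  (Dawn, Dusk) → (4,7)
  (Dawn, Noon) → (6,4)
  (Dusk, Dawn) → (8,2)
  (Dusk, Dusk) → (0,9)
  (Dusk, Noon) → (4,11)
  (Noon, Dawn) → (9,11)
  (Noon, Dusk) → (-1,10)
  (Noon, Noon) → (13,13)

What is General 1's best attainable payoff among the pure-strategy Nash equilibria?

(Dawn, Dusk) is a pure NE (General 1: 4 ≥ 0; General 2: 7 ≥ 4). General 1 gets 4.
Both Noon is a pure NE (General 1: 13 ≥ 6; General 2: 13 ≥ 11). General 1 gets 13.
Every other cell has a profitable deviation for at least one player. Highest of {4, 13} is 13.

13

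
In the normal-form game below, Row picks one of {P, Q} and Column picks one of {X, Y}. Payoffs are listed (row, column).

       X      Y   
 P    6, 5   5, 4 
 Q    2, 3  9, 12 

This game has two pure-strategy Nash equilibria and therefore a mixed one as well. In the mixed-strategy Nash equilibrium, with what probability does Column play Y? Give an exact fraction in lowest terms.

1/2

Column's mix q on X must make Row indifferent between P and Q.
Row's payoff from P: 6q + 5(1−q). From Q: 2q + 9(1−q).
Set equal: 4q = 4(1−q) → q = 4/8 = 1/2.
Probability on Y is 1 − 1/2 = 1/2.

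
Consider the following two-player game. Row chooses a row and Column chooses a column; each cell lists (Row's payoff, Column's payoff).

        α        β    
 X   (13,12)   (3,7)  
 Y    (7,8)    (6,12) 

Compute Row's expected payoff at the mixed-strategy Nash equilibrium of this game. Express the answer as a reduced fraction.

19/3

Column mixes with probability q on α, chosen so Row is indifferent: 13q + 3(1−q) = 7q + 6(1−q) gives q = 1/3.
Row's expected payoff (from either row, since indifferent) is 13·1/3 + 3·2/3 = 19/3.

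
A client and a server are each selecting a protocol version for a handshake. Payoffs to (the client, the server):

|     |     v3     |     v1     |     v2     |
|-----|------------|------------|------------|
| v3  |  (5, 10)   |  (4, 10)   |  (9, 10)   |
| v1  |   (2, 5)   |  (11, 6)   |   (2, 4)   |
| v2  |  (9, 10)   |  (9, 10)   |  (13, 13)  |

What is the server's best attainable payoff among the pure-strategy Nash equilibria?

Both v1 is a pure NE (the client: 11 ≥ 9; the server: 6 ≥ 5). The server gets 6.
Both v2 is a pure NE (the client: 13 ≥ 9; the server: 13 ≥ 10). The server gets 13.
Every other cell has a profitable deviation for at least one player. Highest of {6, 13} is 13.

13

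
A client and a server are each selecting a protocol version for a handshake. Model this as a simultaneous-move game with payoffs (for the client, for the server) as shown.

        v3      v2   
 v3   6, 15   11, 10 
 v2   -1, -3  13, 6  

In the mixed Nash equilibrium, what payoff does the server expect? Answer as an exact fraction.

60/7

The client mixes with probability p on v3, chosen so the server is indifferent: 15p + (-3)(1−p) = 10p + 6(1−p) gives p = 9/14.
The server's expected payoff is 15·9/14 + (-3)·5/14 = 60/7.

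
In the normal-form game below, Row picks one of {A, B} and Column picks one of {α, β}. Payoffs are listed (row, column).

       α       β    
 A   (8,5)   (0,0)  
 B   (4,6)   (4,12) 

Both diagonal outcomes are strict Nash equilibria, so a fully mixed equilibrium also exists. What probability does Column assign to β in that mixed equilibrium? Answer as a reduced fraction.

Column's mix q on α must make Row indifferent between A and B.
Row's payoff from A: 8q + 0(1−q). From B: 4q + 4(1−q).
Set equal: 4q = 4(1−q) → q = 4/8 = 1/2.
Probability on β is 1 − 1/2 = 1/2.

1/2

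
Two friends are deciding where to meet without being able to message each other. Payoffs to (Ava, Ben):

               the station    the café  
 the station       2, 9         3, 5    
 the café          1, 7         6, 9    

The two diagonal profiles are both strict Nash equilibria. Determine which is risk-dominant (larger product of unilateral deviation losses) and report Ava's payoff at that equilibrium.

6

At both the station: Ava loses 2 − 1 = 1 by deviating; Ben loses 9 − 5 = 4. Product = 1·4 = 4.
At both the café: Ava loses 6 − 3 = 3 by deviating; Ben loses 9 − 7 = 2. Product = 3·2 = 6.
6 > 4, so both the café is risk-dominant. Ava's payoff there is 6.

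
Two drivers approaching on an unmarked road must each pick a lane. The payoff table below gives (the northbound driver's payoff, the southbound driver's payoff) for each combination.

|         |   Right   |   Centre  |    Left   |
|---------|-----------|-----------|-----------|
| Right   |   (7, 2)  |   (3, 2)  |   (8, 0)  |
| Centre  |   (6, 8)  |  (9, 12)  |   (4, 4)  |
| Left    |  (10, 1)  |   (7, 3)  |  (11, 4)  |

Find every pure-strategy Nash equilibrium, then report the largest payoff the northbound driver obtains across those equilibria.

Both Centre is a pure NE (the northbound driver: 9 ≥ 7; the southbound driver: 12 ≥ 8). The northbound driver gets 9.
Both Left is a pure NE (the northbound driver: 11 ≥ 8; the southbound driver: 4 ≥ 3). The northbound driver gets 11.
Every other cell has a profitable deviation for at least one player. Highest of {9, 11} is 11.

11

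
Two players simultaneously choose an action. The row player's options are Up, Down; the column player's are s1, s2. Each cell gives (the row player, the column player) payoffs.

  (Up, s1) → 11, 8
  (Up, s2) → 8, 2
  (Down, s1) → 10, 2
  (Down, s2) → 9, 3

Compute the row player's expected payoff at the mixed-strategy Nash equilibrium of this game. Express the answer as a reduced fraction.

19/2

The column player mixes with probability q on s1, chosen so the row player is indifferent: 11q + 8(1−q) = 10q + 9(1−q) gives q = 1/2.
The row player's expected payoff (from either row, since indifferent) is 11·1/2 + 8·1/2 = 19/2.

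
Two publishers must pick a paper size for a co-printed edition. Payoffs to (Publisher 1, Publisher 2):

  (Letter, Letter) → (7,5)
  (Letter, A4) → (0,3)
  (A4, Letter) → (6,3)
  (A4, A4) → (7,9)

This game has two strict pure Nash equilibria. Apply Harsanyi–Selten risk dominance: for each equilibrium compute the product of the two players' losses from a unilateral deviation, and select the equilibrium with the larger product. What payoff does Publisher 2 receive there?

9

At both Letter: Publisher 1 loses 7 − 6 = 1 by deviating; Publisher 2 loses 5 − 3 = 2. Product = 1·2 = 2.
At both A4: Publisher 1 loses 7 − 0 = 7 by deviating; Publisher 2 loses 9 − 3 = 6. Product = 7·6 = 42.
42 > 2, so both A4 is risk-dominant. Publisher 2's payoff there is 9.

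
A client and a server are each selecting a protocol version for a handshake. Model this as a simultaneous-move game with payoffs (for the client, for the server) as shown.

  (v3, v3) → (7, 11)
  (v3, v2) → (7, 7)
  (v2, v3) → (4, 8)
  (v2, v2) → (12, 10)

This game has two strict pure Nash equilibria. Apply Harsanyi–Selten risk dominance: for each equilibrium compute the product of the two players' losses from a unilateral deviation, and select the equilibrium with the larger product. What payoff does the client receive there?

At both v3: the client loses 7 − 4 = 3 by deviating; the server loses 11 − 7 = 4. Product = 3·4 = 12.
At both v2: the client loses 12 − 7 = 5 by deviating; the server loses 10 − 8 = 2. Product = 5·2 = 10.
12 > 10, so both v3 is risk-dominant. The client's payoff there is 7.

7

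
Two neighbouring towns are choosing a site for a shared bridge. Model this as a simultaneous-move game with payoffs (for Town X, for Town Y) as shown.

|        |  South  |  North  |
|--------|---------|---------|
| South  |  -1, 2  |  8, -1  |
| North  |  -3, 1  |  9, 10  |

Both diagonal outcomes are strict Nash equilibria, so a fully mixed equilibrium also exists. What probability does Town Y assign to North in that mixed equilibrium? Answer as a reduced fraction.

2/3

Town Y's mix q on South must make Town X indifferent between South and North.
Town X's payoff from South: (-1)q + 8(1−q). From North: (-3)q + 9(1−q).
Set equal: 2q = 1(1−q) → q = 1/3.
Probability on North is 1 − 1/3 = 2/3.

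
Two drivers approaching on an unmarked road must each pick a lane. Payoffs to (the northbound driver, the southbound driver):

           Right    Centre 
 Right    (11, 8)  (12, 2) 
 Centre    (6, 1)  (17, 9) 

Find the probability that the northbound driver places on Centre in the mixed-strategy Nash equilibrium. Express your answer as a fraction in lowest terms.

3/7

The northbound driver's mix p on Right must make the southbound driver indifferent between Right and Centre.
The southbound driver's payoff from Right: 8p + 1(1−p). From Centre: 2p + 9(1−p).
Set equal: 6p = 8(1−p) → p = 8/14 = 4/7.
Probability on Centre is 1 − 4/7 = 3/7.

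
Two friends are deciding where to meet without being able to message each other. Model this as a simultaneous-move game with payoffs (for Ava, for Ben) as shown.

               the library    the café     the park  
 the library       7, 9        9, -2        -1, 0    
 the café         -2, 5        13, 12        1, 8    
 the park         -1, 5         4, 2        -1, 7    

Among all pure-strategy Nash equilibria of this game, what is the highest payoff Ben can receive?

Both the library is a pure NE (Ava: 7 ≥ -1; Ben: 9 ≥ 0). Ben gets 9.
Both the café is a pure NE (Ava: 13 ≥ 9; Ben: 12 ≥ 8). Ben gets 12.
Every other cell has a profitable deviation for at least one player. Highest of {9, 12} is 12.

12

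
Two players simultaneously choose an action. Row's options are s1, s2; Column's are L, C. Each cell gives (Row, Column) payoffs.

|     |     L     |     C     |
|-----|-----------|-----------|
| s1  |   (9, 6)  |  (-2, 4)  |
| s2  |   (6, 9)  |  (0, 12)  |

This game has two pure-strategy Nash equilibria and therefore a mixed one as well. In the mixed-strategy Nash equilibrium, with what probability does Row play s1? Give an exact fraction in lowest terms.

3/5

Row's mix p on s1 must make Column indifferent between L and C.
Column's payoff from L: 6p + 9(1−p). From C: 4p + 12(1−p).
Set equal: 2p = 3(1−p) → p = 3/5.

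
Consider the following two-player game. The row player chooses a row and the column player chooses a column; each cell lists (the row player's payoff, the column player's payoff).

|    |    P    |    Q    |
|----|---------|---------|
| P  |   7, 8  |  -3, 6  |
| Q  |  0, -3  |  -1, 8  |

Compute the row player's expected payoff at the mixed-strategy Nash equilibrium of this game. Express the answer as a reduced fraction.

The column player mixes with probability q on P, chosen so the row player is indifferent: 7q + (-3)(1−q) = 0q + (-1)(1−q) gives q = 2/9.
The row player's expected payoff (from either row, since indifferent) is 7·2/9 + (-3)·7/9 = -7/9.

-7/9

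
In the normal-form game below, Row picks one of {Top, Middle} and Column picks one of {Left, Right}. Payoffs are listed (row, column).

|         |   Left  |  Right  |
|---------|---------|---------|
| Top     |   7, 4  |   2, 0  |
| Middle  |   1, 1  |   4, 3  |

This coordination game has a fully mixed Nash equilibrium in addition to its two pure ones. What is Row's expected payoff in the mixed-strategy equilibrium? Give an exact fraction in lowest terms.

13/4

Column mixes with probability q on Left, chosen so Row is indifferent: 7q + 2(1−q) = 1q + 4(1−q) gives q = 1/4.
Row's expected payoff (from either row, since indifferent) is 7·1/4 + 2·3/4 = 13/4.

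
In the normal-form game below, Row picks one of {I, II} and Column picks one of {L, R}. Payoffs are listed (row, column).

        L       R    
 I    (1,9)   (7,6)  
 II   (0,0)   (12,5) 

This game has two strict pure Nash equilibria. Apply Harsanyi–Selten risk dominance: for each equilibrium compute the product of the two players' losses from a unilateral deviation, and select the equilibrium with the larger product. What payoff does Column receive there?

At (I, L): Row loses 1 − 0 = 1 by deviating; Column loses 9 − 6 = 3. Product = 1·3 = 3.
At (II, R): Row loses 12 − 7 = 5 by deviating; Column loses 5 − 0 = 5. Product = 5·5 = 25.
25 > 3, so (II, R) is risk-dominant. Column's payoff there is 5.

5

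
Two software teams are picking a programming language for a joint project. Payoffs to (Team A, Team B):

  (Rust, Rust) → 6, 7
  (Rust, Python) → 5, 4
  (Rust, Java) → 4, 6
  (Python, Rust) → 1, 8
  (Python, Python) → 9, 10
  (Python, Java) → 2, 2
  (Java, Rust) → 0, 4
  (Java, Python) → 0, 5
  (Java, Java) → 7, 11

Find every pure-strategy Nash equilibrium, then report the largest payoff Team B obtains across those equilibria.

11

Both Rust is a pure NE (Team A: 6 ≥ 1; Team B: 7 ≥ 6). Team B gets 7.
Both Python is a pure NE (Team A: 9 ≥ 5; Team B: 10 ≥ 8). Team B gets 10.
Both Java is a pure NE (Team A: 7 ≥ 4; Team B: 11 ≥ 5). Team B gets 11.
Every other cell has a profitable deviation for at least one player. Highest of {7, 10, 11} is 11.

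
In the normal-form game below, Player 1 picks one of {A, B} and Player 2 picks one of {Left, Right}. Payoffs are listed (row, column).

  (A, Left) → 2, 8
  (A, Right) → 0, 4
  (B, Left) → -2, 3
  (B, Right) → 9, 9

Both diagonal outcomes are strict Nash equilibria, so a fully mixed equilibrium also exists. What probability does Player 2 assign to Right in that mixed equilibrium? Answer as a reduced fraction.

Player 2's mix q on Left must make Player 1 indifferent between A and B.
Player 1's payoff from A: 2q + 0(1−q). From B: (-2)q + 9(1−q).
Set equal: 4q = 9(1−q) → q = 9/13.
Probability on Right is 1 − 9/13 = 4/13.

4/13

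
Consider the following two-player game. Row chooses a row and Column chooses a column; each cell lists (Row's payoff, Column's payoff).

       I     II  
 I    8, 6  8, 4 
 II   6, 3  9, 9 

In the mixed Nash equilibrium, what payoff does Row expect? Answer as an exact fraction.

Column mixes with probability q on I, chosen so Row is indifferent: 8q + 8(1−q) = 6q + 9(1−q) gives q = 1/3.
Row's expected payoff (from either row, since indifferent) is 8·1/3 + 8·2/3 = 8.

8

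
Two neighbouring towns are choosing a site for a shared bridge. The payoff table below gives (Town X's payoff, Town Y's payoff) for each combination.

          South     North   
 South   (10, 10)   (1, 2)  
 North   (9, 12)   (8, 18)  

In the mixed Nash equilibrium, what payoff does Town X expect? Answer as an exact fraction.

Town Y mixes with probability q on South, chosen so Town X is indifferent: 10q + 1(1−q) = 9q + 8(1−q) gives q = 7/8.
Town X's expected payoff (from either row, since indifferent) is 10·7/8 + 1·1/8 = 71/8.

71/8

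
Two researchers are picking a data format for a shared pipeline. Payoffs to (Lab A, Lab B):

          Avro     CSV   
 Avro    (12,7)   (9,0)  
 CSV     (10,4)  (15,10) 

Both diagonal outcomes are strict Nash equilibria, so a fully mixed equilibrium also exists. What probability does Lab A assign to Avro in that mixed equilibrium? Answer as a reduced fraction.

6/13

Lab A's mix p on Avro must make Lab B indifferent between Avro and CSV.
Lab B's payoff from Avro: 7p + 4(1−p). From CSV: 0p + 10(1−p).
Set equal: 7p = 6(1−p) → p = 6/13.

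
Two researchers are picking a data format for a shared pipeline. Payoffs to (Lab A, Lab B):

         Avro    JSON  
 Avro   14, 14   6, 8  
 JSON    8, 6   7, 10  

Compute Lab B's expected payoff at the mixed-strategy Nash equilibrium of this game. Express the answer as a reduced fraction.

46/5

Lab A mixes with probability p on Avro, chosen so Lab B is indifferent: 14p + 6(1−p) = 8p + 10(1−p) gives p = 2/5.
Lab B's expected payoff is 14·2/5 + 6·3/5 = 46/5.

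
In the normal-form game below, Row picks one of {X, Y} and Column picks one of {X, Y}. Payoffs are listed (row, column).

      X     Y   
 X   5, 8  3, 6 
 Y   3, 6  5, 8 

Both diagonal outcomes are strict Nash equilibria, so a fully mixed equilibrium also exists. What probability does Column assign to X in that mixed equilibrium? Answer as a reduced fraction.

1/2

Column's mix q on X must make Row indifferent between X and Y.
Row's payoff from X: 5q + 3(1−q). From Y: 3q + 5(1−q).
Set equal: 2q = 2(1−q) → q = 2/4 = 1/2.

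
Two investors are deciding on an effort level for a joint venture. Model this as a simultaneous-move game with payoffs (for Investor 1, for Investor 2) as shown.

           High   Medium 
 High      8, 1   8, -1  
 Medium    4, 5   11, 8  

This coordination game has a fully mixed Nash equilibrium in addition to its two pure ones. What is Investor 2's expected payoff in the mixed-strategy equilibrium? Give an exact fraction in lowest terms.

13/5

Investor 1 mixes with probability p on High, chosen so Investor 2 is indifferent: 1p + 5(1−p) = (-1)p + 8(1−p) gives p = 3/5.
Investor 2's expected payoff is 1·3/5 + 5·2/5 = 13/5.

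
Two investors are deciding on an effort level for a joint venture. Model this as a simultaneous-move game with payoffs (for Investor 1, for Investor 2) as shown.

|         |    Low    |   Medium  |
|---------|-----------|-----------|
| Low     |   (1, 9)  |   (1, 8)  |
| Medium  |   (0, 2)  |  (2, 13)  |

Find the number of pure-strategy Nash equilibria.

Both Low: Investor 1 gets 1 (best alternative 0); Investor 2 gets 9 (best alternative 8). Neither deviates — NE.
Both Medium: Investor 1 gets 2 (best alternative 1); Investor 2 gets 13 (best alternative 2). Neither deviates — NE.
(Low, Medium) is not a NE: Investor 1 would switch to Medium (2 > 1).
No other cell survives both best-response checks, so there are 2 pure NE.

2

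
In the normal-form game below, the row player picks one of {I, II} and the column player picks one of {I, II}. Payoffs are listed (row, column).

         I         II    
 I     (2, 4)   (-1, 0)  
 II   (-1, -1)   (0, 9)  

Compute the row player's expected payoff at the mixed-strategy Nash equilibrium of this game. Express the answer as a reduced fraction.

-1/4

The column player mixes with probability q on I, chosen so the row player is indifferent: 2q + (-1)(1−q) = (-1)q + 0(1−q) gives q = 1/4.
The row player's expected payoff (from either row, since indifferent) is 2·1/4 + (-1)·3/4 = -1/4.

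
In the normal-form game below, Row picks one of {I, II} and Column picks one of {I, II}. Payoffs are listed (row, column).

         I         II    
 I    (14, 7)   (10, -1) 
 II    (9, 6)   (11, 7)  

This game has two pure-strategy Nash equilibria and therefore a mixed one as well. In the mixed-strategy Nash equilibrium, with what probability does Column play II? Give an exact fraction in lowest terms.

Column's mix q on I must make Row indifferent between I and II.
Row's payoff from I: 14q + 10(1−q). From II: 9q + 11(1−q).
Set equal: 5q = 1(1−q) → q = 1/6.
Probability on II is 1 − 1/6 = 5/6.

5/6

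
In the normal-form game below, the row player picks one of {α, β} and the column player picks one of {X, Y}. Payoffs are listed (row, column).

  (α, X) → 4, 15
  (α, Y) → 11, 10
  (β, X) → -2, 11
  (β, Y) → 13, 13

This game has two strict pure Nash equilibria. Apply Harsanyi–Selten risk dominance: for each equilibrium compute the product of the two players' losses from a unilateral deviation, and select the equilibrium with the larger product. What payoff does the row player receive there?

4

At (α, X): the row player loses 4 − (-2) = 6 by deviating; the column player loses 15 − 10 = 5. Product = 6·5 = 30.
At (β, Y): the row player loses 13 − 11 = 2 by deviating; the column player loses 13 − 11 = 2. Product = 2·2 = 4.
30 > 4, so (α, X) is risk-dominant. The row player's payoff there is 4.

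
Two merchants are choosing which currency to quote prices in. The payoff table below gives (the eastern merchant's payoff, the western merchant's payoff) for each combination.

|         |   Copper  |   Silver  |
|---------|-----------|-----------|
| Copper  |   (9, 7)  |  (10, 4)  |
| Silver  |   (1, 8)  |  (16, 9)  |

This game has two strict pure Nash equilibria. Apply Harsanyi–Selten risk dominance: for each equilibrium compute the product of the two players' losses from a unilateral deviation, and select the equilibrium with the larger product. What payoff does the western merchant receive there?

At both Copper: the eastern merchant loses 9 − 1 = 8 by deviating; the western merchant loses 7 − 4 = 3. Product = 8·3 = 24.
At both Silver: the eastern merchant loses 16 − 10 = 6 by deviating; the western merchant loses 9 − 8 = 1. Product = 6·1 = 6.
24 > 6, so both Copper is risk-dominant. The western merchant's payoff there is 7.

7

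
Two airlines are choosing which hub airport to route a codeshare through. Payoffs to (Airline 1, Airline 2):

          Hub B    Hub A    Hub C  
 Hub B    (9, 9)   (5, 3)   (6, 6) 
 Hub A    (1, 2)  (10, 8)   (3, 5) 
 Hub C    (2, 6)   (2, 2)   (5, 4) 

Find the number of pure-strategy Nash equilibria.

Both Hub B: Airline 1 gets 9 (best alternative 2); Airline 2 gets 9 (best alternative 6). Neither deviates — NE.
Both Hub A: Airline 1 gets 10 (best alternative 5); Airline 2 gets 8 (best alternative 5). Neither deviates — NE.
Both Hub C is not a NE: Airline 1 would switch to Hub B (6 > 5).
No other cell survives both best-response checks, so there are 2 pure NE.

2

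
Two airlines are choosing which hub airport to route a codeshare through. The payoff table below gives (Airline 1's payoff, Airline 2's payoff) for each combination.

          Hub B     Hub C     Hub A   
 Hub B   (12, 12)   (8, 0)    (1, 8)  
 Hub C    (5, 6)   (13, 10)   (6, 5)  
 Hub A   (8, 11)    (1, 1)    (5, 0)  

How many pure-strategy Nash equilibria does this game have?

Both Hub B: Airline 1 gets 12 (best alternative 8); Airline 2 gets 12 (best alternative 8). Neither deviates — NE.
Both Hub C: Airline 1 gets 13 (best alternative 8); Airline 2 gets 10 (best alternative 6). Neither deviates — NE.
Both Hub A is not a NE: Airline 1 would switch to Hub C (6 > 5).
No other cell survives both best-response checks, so there are 2 pure NE.

2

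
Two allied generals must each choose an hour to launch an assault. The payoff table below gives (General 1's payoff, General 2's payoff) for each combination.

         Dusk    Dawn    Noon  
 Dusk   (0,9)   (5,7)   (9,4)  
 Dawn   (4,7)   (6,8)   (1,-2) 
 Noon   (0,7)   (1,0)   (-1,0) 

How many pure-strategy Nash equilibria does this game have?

1

Both Dawn: General 1 gets 6 (best alternative 5); General 2 gets 8 (best alternative 7). Neither deviates — NE.
Both Dusk is not a NE: General 1 would switch to Dawn (4 > 0).
No other cell survives both best-response checks, so there is 1 pure NE.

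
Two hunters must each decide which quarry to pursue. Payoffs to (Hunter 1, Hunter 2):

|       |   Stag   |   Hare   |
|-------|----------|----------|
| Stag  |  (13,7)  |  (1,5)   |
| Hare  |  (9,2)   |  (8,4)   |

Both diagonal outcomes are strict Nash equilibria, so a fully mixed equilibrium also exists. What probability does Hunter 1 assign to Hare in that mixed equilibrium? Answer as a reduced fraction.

1/2

Hunter 1's mix p on Stag must make Hunter 2 indifferent between Stag and Hare.
Hunter 2's payoff from Stag: 7p + 2(1−p). From Hare: 5p + 4(1−p).
Set equal: 2p = 2(1−p) → p = 2/4 = 1/2.
Probability on Hare is 1 − 1/2 = 1/2.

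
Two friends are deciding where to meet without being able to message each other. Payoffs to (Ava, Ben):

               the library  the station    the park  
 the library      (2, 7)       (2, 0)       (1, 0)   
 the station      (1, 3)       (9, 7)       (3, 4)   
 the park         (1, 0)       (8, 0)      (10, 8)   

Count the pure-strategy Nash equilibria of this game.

3

Both the library: Ava gets 2 (best alternative 1); Ben gets 7 (best alternative 0). Neither deviates — NE.
Both the station: Ava gets 9 (best alternative 8); Ben gets 7 (best alternative 4). Neither deviates — NE.
Both the park: Ava gets 10 (best alternative 3); Ben gets 8 (best alternative 0). Neither deviates — NE.
(the library, the park) is not a NE: Ava would switch to the park (10 > 1).
No other cell survives both best-response checks, so there are 3 pure NE.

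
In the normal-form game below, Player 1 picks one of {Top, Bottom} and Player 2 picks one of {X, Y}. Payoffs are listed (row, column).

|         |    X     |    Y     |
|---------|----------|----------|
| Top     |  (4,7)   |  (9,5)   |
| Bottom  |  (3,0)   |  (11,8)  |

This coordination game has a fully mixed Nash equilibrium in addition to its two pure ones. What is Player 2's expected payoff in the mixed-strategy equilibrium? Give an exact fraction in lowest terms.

28/5

Player 1 mixes with probability p on Top, chosen so Player 2 is indifferent: 7p + 0(1−p) = 5p + 8(1−p) gives p = 4/5.
Player 2's expected payoff is 7·4/5 + 0·1/5 = 28/5.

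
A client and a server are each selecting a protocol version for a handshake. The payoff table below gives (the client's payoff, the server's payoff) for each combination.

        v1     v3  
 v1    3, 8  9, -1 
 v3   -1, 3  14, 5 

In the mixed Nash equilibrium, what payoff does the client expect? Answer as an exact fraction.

The server mixes with probability q on v1, chosen so the client is indifferent: 3q + 9(1−q) = (-1)q + 14(1−q) gives q = 5/9.
The client's expected payoff (from either row, since indifferent) is 3·5/9 + 9·4/9 = 17/3.

17/3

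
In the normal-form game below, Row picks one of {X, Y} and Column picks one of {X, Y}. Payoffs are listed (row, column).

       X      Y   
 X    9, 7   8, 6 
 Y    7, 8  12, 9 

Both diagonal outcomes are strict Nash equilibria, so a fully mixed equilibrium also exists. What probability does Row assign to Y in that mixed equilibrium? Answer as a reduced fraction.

Row's mix p on X must make Column indifferent between X and Y.
Column's payoff from X: 7p + 8(1−p). From Y: 6p + 9(1−p).
Set equal: 1p = 1(1−p) → p = 1/2.
Probability on Y is 1 − 1/2 = 1/2.

1/2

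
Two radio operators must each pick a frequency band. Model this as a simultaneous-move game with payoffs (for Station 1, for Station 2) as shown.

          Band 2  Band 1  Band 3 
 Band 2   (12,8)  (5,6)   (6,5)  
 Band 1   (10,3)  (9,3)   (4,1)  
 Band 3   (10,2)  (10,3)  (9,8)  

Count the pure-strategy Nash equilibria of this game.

2

Both Band 2: Station 1 gets 12 (best alternative 10); Station 2 gets 8 (best alternative 6). Neither deviates — NE.
Both Band 3: Station 1 gets 9 (best alternative 6); Station 2 gets 8 (best alternative 3). Neither deviates — NE.
Both Band 1 is not a NE: Station 1 would switch to Band 3 (10 > 9).
No other cell survives both best-response checks, so there are 2 pure NE.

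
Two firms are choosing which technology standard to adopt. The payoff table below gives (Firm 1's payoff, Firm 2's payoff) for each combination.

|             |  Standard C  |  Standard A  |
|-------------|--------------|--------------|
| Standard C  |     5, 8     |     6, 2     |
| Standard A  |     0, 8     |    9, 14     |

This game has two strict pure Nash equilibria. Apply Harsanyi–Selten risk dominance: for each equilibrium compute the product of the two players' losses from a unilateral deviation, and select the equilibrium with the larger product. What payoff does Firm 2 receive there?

8

At both Standard C: Firm 1 loses 5 − 0 = 5 by deviating; Firm 2 loses 8 − 2 = 6. Product = 5·6 = 30.
At both Standard A: Firm 1 loses 9 − 6 = 3 by deviating; Firm 2 loses 14 − 8 = 6. Product = 3·6 = 18.
30 > 18, so both Standard C is risk-dominant. Firm 2's payoff there is 8.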